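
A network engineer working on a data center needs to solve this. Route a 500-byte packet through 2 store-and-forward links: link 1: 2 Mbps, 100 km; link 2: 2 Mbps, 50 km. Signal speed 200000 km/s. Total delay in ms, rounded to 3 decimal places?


Packet = 500 bytes = 4000 bits. Store-and-forward: sum (t_trans + t_prop) per link.
Link 1: t_trans = 4000/(2*10^6) s = 2.0000 ms; t_prop = 100/200000 s = 0.5000 ms; subtotal = 2.5000 ms
Link 2: t_trans = 4000/(2*10^6) s = 2.0000 ms; t_prop = 50/200000 s = 0.2500 ms; subtotal = 2.2500 ms
End-to-end = 2.5000 + 2.2500 = 4.7500 ms -> 4.750 ms (3 dp)

4.750


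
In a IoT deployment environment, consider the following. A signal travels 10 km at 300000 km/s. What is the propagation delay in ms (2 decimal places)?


Given: distance = 10 km, speed = 300000 km/s
Delay = distance / speed = 10 / 300000 seconds
Delay in ms = 10 * 1000 / 300000
Delay = 0.0333 ms
Rounded to 2 dp = 0.03 ms

0.03


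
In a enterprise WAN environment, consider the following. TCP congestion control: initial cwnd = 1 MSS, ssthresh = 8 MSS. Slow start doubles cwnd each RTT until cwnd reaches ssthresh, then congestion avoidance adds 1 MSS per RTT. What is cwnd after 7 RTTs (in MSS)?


RTT 0: cwnd = 1 MSS (initial)
RTT 1: cwnd = 2 MSS (slow start, doubled)
RTT 2: cwnd = 4 MSS (slow start, doubled)
RTT 3: cwnd = 8 MSS (slow start, doubled)
RTT 4: cwnd = 9 MSS (congestion avoidance, +1)
RTT 5: cwnd = 10 MSS (congestion avoidance, +1)
RTT 6: cwnd = 11 MSS (congestion avoidance, +1)
RTT 7: cwnd = 12 MSS (congestion avoidance, +1)

12


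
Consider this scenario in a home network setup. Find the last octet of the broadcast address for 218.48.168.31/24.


Given: IP = 218.48.168.31, prefix = /24
Host bits = 32 - 24 = 8
Network last octet = 31 AND mask = 0
Host part size = 2^8 - 1 = 255
Broadcast last octet = 0 OR 255 = 255

255


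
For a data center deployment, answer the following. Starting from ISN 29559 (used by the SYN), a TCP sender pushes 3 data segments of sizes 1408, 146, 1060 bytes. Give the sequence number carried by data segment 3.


The SYN occupies sequence number ISN = 29559, so the first data byte is ISN + 1 = 29560.
SEQ of data segment i = (ISN + 1) + sum of payload sizes of segments 1..i-1.
Segment 1: SEQ = 29560, payload = 1408 bytes
Segment 2: SEQ = 30968, payload = 146 bytes
Segment 3: SEQ = 31114, payload = 1060 bytes
SEQ of segment 3 = 29560 + 1408 + 146 = 31114

31114


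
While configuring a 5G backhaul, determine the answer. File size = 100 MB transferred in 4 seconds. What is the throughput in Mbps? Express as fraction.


Given: file = 100 MB, time = 4 s
File in Mb = 100 * 8 = 800 Mb
Throughput = 800 / 4 Mbps
Throughput = 200 Mbps

200


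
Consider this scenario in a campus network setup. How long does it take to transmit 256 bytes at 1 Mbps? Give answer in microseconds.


Given: packet = 256 bytes, bandwidth = 1 Mbps
Packet in bits = 256 * 8 = 2048 bits
Bandwidth = 1 * 10^6 = 1000000 bps
Time = 2048 / 1000000 seconds
Time in us = 2048 * 10^6 / 1000000 = 2048

2048


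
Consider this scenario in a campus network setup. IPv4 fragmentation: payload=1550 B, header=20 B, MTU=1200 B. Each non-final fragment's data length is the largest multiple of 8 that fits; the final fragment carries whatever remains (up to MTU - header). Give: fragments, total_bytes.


Max data per non-final fragment = floor((MTU - header)/8)*8 = floor((1200 - 20)/8)*8 = floor(1180/8)*8 = 1176 B
Final fragment needs no 8-byte alignment: it can carry up to MTU - header = 1180 B
Non-final fragments needed = ceil((payload - 1180) / 1176) = ceil(370/1176) = ceil(0.3146) = 1
Number of fragments = 1 + 1 = 2
Fragment sizes (data): 1 * 1176 B + 374 B (last, 374 <= 1180 OK)
Total bytes sent = payload + n_frags * header = 1550 + 2*20 = 1550 + 40 = 1590 B

2, 1590


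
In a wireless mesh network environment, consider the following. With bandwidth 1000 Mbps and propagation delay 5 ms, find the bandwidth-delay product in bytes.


Given: bandwidth = 1000 Mbps, delay = 5 ms
BDP in bits = 1000 * 10^6 * 5 / 1000
BDP in bits = 5000000
BDP in bytes = 5000000 / 8 = 625000

625000


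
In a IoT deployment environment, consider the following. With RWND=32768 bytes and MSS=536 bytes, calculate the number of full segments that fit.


Given: RWND = 32768 bytes, MSS = 536 bytes
Full segments = floor(RWND / MSS)
Full segments = floor(32768 / 536)
Full segments = floor(61.1343) = 61

61


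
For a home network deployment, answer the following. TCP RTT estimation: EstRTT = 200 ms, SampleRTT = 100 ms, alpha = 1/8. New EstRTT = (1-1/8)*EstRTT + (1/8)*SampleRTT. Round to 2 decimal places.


Given: EstRTT = 200 ms, SampleRTT = 100 ms, alpha = 1/8
New EstRTT = (1 - alpha) * EstRTT + alpha * SampleRTT
(7/8) * 200 = 175
(1/8) * 100 = 12.5
New EstRTT = 175 + 12.5 = 187.5 ms -> 187.50 ms (2 dp)

187.50


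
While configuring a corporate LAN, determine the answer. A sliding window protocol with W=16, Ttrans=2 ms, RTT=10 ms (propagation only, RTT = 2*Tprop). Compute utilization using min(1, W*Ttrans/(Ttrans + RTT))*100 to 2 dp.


Given: W = 16, Ttrans = 2 ms, RTT = 10 ms (= 2 * Tprop, Tprop = 5 ms)
Cycle time = Ttrans + RTT = 2 + 10 = 12 ms (first packet sent until its ACK returns)
W * Ttrans = 16 * 2 = 32 ms of sending per cycle
W * Ttrans / (Ttrans + RTT) = 32 / 12 = 2.666667
U = min(1, 2.666667) = 1.000000
U% = 100.00%

100.00


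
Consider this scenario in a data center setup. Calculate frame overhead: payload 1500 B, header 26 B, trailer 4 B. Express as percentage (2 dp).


Given: payload = 1500 B, header = 26 B, trailer = 4 B
Overhead bytes = header + trailer = 26 + 4 = 30
Total frame = payload + overhead = 1500 + 30 = 1530
Overhead % = 30 / 1530 * 100 = 1.9608% -> 1.96% (2 dp)

1.96


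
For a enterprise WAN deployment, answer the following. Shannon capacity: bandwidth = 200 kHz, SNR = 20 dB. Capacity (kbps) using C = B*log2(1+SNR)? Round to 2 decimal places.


Given: B = 200 kHz, SNR = 20 dB
SNR linear = 10^(20/10) = 100
1 + SNR = 101
log2(101) = 6.6582114828
C = 200 * 1000 * 6.6582114828 = 1331642.2966 bps
C = 1331.642297 kbps -> 1331.64 kbps (2 dp)

1331.64


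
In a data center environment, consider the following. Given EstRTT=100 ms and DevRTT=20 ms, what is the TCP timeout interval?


Given: EstRTT = 100 ms, DevRTT = 20 ms
Timeout = EstRTT + 4 * DevRTT
4 * DevRTT = 4 * 20 = 80
Timeout = 100 + 80 = 180 ms

180


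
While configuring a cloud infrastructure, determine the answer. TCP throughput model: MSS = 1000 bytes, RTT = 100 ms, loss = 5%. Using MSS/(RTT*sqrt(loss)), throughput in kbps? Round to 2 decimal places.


Given: MSS = 1000 bytes, RTT = 100 ms, loss = 5%
RTT in seconds = 100 / 1000 = 0.1
Loss rate = 5% = 0.05
sqrt(loss) = sqrt(0.05) = 0.223606797750
Throughput (bytes/s) = 1000 / (0.1 * 0.223606797750) = 44721.3595
Throughput (kbps) = 44721.3595 * 8 / 1000 = 357.770876 -> 357.77 kbps (2 dp)

357.77


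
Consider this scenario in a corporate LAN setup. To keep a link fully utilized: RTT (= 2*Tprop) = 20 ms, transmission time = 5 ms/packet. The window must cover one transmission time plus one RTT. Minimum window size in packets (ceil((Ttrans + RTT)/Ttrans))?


Given: Ttrans = 5 ms, RTT = 20 ms (= 2 * Tprop, Tprop = 10 ms)
Time until first ACK returns = Ttrans + RTT = 5 + 20 = 25 ms
Need W * Ttrans >= Ttrans + RTT  ->  W >= (Ttrans + RTT) / Ttrans
(Ttrans + RTT) / Ttrans = 25 / 5 = 5
W_min = ceil(5) = 5

5


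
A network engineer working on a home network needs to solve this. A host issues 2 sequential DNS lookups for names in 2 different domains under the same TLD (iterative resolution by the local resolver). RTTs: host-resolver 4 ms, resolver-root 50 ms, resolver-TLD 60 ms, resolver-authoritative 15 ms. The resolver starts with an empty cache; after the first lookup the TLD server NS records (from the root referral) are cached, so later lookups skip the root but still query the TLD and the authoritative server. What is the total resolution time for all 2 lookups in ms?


Lookup 1 (cold cache): local + root + TLD + auth = 4 + 50 + 60 + 15 = 129 ms
Lookups 2..2 (TLD NS cached -> skip root; new domain -> still ask TLD and auth): local + TLD + auth = 4 + 60 + 15 = 79 ms each
Remaining 1 lookups: 1 * 79 = 79 ms
Total = 129 + 79 = 208 ms

208


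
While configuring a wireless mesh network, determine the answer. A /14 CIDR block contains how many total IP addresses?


Given: CIDR prefix /14
Host bits = 32 - 14 = 18
Total addresses = 2^18 = 262144

262144


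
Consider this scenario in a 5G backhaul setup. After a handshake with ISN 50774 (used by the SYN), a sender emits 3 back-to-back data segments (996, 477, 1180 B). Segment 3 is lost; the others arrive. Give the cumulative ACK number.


SYN uses sequence number 50774; first data byte = ISN + 1 = 50775.
Segment 1: SEQ = 50775, len = 996 B, covers [50775, 51770]
Segment 2: SEQ = 51771, len = 477 B, covers [51771, 52247]
Segment 3: SEQ = 52248, len = 1180 B, covers [52248, 53427] [LOST]
In-order data received: bytes [50775, 52247] (segments 1..2).
Segment 3 missing -> gap begins at byte 52248.
Cumulative ACK = next expected in-order byte = 50775 + 996 + 477 = 52248

52248


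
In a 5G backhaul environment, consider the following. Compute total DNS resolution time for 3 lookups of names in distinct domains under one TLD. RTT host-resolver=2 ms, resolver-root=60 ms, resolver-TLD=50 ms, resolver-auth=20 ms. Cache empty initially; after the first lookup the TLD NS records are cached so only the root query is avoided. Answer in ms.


Lookup 1 (cold cache): local + root + TLD + auth = 2 + 60 + 50 + 20 = 132 ms
Lookups 2..3 (TLD NS cached -> skip root; new domain -> still ask TLD and auth): local + TLD + auth = 2 + 50 + 20 = 72 ms each
Remaining 2 lookups: 2 * 72 = 144 ms
Total = 132 + 144 = 276 ms

276


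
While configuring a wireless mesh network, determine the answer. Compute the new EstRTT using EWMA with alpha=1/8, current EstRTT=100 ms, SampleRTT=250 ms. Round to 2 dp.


Given: EstRTT = 100 ms, SampleRTT = 250 ms, alpha = 1/8
New EstRTT = (1 - alpha) * EstRTT + alpha * SampleRTT
(7/8) * 100 = 87.5
(1/8) * 250 = 31.25
New EstRTT = 87.5 + 31.25 = 118.75 ms -> 118.75 ms (2 dp)

118.75


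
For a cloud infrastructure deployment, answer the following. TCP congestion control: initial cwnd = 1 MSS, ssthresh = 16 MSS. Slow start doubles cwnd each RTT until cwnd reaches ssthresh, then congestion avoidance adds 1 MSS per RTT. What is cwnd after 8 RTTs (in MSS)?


RTT 0: cwnd = 1 MSS (initial)
RTT 1: cwnd = 2 MSS (slow start, doubled)
RTT 2: cwnd = 4 MSS (slow start, doubled)
RTT 3: cwnd = 8 MSS (slow start, doubled)
RTT 4: cwnd = 16 MSS (slow start, doubled)
RTT 5: cwnd = 17 MSS (congestion avoidance, +1)
RTT 6: cwnd = 18 MSS (congestion avoidance, +1)
RTT 7: cwnd = 19 MSS (congestion avoidance, +1)
RTT 8: cwnd = 20 MSS (congestion avoidance, +1)

20


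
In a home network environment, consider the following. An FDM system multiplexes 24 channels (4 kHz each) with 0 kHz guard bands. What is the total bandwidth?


Given: 24 channels, 4 kHz each, guard = 0 kHz
Channel bandwidth = 24 * 4 = 96 kHz
Guard bands = 23 gaps * 0 kHz = 0 kHz
Total = 96 + 0 = 96 kHz

96


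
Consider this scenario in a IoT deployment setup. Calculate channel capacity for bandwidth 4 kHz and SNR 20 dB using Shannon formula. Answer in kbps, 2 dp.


Given: B = 4 kHz, SNR = 20 dB
SNR linear = 10^(20/10) = 100
1 + SNR = 101
log2(101) = 6.6582114828
C = 4 * 1000 * 6.6582114828 = 26632.8459 bps
C = 26.632846 kbps -> 26.63 kbps (2 dp)

26.63


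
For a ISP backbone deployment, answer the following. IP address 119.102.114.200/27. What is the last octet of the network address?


Given: IP = 119.102.114.200, prefix = /27
Subnet mask = 255.255.255.224
Last octet of IP: 200
Last octet of mask: 224
Network last octet = 200 AND 224 = 192

192


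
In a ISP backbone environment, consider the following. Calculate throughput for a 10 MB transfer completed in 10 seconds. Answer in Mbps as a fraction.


Given: file = 10 MB, time = 10 s
File in Mb = 10 * 8 = 80 Mb
Throughput = 80 / 10 Mbps
Throughput = 8 Mbps

8


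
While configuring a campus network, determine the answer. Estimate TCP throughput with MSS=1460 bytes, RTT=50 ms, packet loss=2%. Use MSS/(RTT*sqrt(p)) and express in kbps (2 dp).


Given: MSS = 1460 bytes, RTT = 50 ms, loss = 2%
RTT in seconds = 50 / 1000 = 0.05
Loss rate = 2% = 0.02
sqrt(loss) = sqrt(0.02) = 0.141421356237
Throughput (bytes/s) = 1460 / (0.05 * 0.141421356237) = 206475.1801
Throughput (kbps) = 206475.1801 * 8 / 1000 = 1651.801441 -> 1651.80 kbps (2 dp)

1651.80


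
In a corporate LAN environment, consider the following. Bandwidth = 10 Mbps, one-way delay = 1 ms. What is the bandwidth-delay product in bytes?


Given: bandwidth = 10 Mbps, delay = 1 ms
BDP in bits = 10 * 10^6 * 1 / 1000
BDP in bits = 10000
BDP in bytes = 10000 / 8 = 1250

1250


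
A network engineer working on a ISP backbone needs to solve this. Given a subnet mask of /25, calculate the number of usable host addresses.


Given: subnet mask /25
Host bits = 32 - 25 = 7
Total addresses = 2^7 = 128
Usable hosts = 128 - 2 (network + broadcast) = 126

126


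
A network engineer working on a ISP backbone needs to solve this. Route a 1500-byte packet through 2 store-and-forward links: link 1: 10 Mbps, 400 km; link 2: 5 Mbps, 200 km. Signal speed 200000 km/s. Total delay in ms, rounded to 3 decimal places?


Packet = 1500 bytes = 12000 bits. Store-and-forward: sum (t_trans + t_prop) per link.
Link 1: t_trans = 12000/(10*10^6) s = 1.2000 ms; t_prop = 400/200000 s = 2.0000 ms; subtotal = 3.2000 ms
Link 2: t_trans = 12000/(5*10^6) s = 2.4000 ms; t_prop = 200/200000 s = 1.0000 ms; subtotal = 3.4000 ms
End-to-end = 3.2000 + 3.4000 = 6.6000 ms -> 6.600 ms (3 dp)

6.600


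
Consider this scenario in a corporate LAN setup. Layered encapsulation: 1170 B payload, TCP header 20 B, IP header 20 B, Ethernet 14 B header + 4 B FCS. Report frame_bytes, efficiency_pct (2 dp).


TCP segment = 1170 + 20 = 1190 B
IP packet = 1190 + 20 = 1210 B
Ethernet frame = 1210 + 14 + 4 = 1228 B
Efficiency = app / frame = 1170 / 1228 = 0.952769 = 95.2769% -> 95.28% (2 dp)

1228, 95.28


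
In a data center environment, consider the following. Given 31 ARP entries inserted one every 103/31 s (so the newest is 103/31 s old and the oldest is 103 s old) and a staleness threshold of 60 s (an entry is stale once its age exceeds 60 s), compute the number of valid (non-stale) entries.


Ages are k * 103/31 s for k = 1..31 (spacing = 3.3226 s).
Entry k is valid iff k * 103/31 <= 60 iff k <= 31 * 60 / 103 = 18.0583
n_valid = floor(18.0583) = 18
(n_stale = 31 - 18 = 13)

18


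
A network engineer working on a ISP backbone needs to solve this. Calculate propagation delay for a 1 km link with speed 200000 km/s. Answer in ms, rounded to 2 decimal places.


Given: distance = 1 km, speed = 200000 km/s
Delay = distance / speed = 1 / 200000 seconds
Delay in ms = 1 * 1000 / 200000
Delay = 0.0050 ms
Rounded to 2 dp = 0.01 ms

0.01


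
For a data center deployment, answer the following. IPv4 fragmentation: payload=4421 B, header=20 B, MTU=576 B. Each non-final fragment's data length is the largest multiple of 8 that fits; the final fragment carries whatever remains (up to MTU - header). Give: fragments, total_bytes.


Max data per non-final fragment = floor((MTU - header)/8)*8 = floor((576 - 20)/8)*8 = floor(556/8)*8 = 552 B
Final fragment needs no 8-byte alignment: it can carry up to MTU - header = 556 B
Non-final fragments needed = ceil((payload - 556) / 552) = ceil(3865/552) = ceil(7.0018) = 8
Number of fragments = 8 + 1 = 9
Fragment sizes (data): 8 * 552 B + 5 B (last, 5 <= 556 OK)
Total bytes sent = payload + n_frags * header = 4421 + 9*20 = 4421 + 180 = 4601 B

9, 4601


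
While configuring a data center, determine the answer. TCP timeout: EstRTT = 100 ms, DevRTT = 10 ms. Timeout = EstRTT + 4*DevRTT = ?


Given: EstRTT = 100 ms, DevRTT = 10 ms
Timeout = EstRTT + 4 * DevRTT
4 * DevRTT = 4 * 10 = 40
Timeout = 100 + 40 = 140 ms

140


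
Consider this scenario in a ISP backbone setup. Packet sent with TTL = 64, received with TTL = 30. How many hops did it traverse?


Given: initial TTL = 64, received TTL = 30
Hops = initial TTL - received TTL
Hops = 64 - 30 = 34

34


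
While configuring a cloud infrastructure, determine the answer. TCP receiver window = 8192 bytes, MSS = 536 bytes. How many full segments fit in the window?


Given: RWND = 8192 bytes, MSS = 536 bytes
Full segments = floor(RWND / MSS)
Full segments = floor(8192 / 536)
Full segments = floor(15.2836) = 15

15


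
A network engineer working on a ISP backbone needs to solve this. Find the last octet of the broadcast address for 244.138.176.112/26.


Given: IP = 244.138.176.112, prefix = /26
Host bits = 32 - 26 = 6
Network last octet = 112 AND mask = 64
Host part size = 2^6 - 1 = 63
Broadcast last octet = 64 OR 63 = 127

127


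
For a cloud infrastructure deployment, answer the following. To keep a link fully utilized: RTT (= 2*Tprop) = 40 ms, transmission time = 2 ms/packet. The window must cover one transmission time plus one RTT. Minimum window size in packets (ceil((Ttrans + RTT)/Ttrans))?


Given: Ttrans = 2 ms, RTT = 40 ms (= 2 * Tprop, Tprop = 20 ms)
Time until first ACK returns = Ttrans + RTT = 2 + 40 = 42 ms
Need W * Ttrans >= Ttrans + RTT  ->  W >= (Ttrans + RTT) / Ttrans
(Ttrans + RTT) / Ttrans = 42 / 2 = 21
W_min = ceil(21) = 21

21


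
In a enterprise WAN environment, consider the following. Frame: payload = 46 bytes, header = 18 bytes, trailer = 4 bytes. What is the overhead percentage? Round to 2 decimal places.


Given: payload = 46 B, header = 18 B, trailer = 4 B
Overhead bytes = header + trailer = 18 + 4 = 22
Total frame = payload + overhead = 46 + 22 = 68
Overhead % = 22 / 68 * 100 = 32.3529% -> 32.35% (2 dp)

32.35


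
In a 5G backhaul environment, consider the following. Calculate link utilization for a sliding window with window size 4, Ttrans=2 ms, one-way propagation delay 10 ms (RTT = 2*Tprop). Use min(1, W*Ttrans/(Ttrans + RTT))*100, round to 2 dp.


Given: W = 4, Ttrans = 2 ms, RTT = 20 ms (= 2 * Tprop, Tprop = 10 ms)
Cycle time = Ttrans + RTT = 2 + 20 = 22 ms (first packet sent until its ACK returns)
W * Ttrans = 4 * 2 = 8 ms of sending per cycle
W * Ttrans / (Ttrans + RTT) = 8 / 22 = 0.363636
U = min(1, 0.363636) = 0.363636
U% = 36.36%

36.36


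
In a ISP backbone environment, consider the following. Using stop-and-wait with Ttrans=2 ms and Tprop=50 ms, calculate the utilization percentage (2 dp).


Given: Ttrans = 2 ms, Tprop = 50 ms
RTT = 2 * Tprop = 2 * 50 = 100 ms
U = Ttrans / (Ttrans + RTT)
U = 2 / (2 + 100)
U = 2 / 102 = 0.019608
U% = 1.96%

1.96


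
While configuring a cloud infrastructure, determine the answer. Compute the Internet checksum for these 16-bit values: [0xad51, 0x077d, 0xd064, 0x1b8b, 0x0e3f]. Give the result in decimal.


Given words: [0xad51, 0x077d, 0xd064, 0x1b8b, 0x0e3f]
Step 1: Sum all words
Raw sum = 44369 + 1917 + 53348 + 7051 + 3647 = 110332
Step 2: Fold carry: (44796 + 1) = 44797
One's complement = ~44797 & 0xFFFF = 20738

20738


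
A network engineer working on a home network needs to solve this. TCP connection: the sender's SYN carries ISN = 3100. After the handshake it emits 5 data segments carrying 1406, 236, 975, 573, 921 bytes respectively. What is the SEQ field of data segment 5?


The SYN occupies sequence number ISN = 3100, so the first data byte is ISN + 1 = 3101.
SEQ of data segment i = (ISN + 1) + sum of payload sizes of segments 1..i-1.
Segment 1: SEQ = 3101, payload = 1406 bytes
Segment 2: SEQ = 4507, payload = 236 bytes
Segment 3: SEQ = 4743, payload = 975 bytes
Segment 4: SEQ = 5718, payload = 573 bytes
Segment 5: SEQ = 6291, payload = 921 bytes
SEQ of segment 5 = 3101 + 1406 + 236 + 975 + 573 = 6291

6291


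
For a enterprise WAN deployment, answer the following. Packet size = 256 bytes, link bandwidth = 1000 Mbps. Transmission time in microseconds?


Given: packet = 256 bytes, bandwidth = 1000 Mbps
Packet in bits = 256 * 8 = 2048 bits
Bandwidth = 1000 * 10^6 = 1000000000 bps
Time = 2048 / 1000000000 seconds
Time in us = 2048 * 10^6 / 1000000000 = 2.048

2.048


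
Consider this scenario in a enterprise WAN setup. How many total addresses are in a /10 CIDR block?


Given: CIDR prefix /10
Host bits = 32 - 10 = 22
Total addresses = 2^22 = 4194304

4194304


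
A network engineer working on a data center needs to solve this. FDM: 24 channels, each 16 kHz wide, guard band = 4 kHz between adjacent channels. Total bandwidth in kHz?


Given: 24 channels, 16 kHz each, guard = 4 kHz
Channel bandwidth = 24 * 16 = 384 kHz
Guard bands = 23 gaps * 4 kHz = 92 kHz
Total = 384 + 92 = 476 kHz

476


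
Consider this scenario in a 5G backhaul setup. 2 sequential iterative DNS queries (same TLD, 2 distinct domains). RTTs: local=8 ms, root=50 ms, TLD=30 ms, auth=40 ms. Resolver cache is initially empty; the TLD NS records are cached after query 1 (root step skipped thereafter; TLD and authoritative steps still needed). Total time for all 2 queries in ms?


Lookup 1 (cold cache): local + root + TLD + auth = 8 + 50 + 30 + 40 = 128 ms
Lookups 2..2 (TLD NS cached -> skip root; new domain -> still ask TLD and auth): local + TLD + auth = 8 + 30 + 40 = 78 ms each
Remaining 1 lookups: 1 * 78 = 78 ms
Total = 128 + 78 = 206 ms

206


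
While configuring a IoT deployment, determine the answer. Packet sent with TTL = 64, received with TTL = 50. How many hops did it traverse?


Given: initial TTL = 64, received TTL = 50
Hops = initial TTL - received TTL
Hops = 64 - 50 = 14

14


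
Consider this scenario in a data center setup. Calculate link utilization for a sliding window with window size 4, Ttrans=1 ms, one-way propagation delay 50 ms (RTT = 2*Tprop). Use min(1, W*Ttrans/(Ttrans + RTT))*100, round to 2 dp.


Given: W = 4, Ttrans = 1 ms, RTT = 100 ms (= 2 * Tprop, Tprop = 50 ms)
Cycle time = Ttrans + RTT = 1 + 100 = 101 ms (first packet sent until its ACK returns)
W * Ttrans = 4 * 1 = 4 ms of sending per cycle
W * Ttrans / (Ttrans + RTT) = 4 / 101 = 0.039604
U = min(1, 0.039604) = 0.039604
U% = 3.96%

3.96


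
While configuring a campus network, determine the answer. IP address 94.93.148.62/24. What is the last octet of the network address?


Given: IP = 94.93.148.62, prefix = /24
Subnet mask = 255.255.255.0
Last octet of IP: 62
Last octet of mask: 0
Network last octet = 62 AND 0 = 0

0


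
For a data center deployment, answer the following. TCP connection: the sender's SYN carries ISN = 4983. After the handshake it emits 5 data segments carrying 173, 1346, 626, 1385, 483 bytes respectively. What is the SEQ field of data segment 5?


The SYN occupies sequence number ISN = 4983, so the first data byte is ISN + 1 = 4984.
SEQ of data segment i = (ISN + 1) + sum of payload sizes of segments 1..i-1.
Segment 1: SEQ = 4984, payload = 173 bytes
Segment 2: SEQ = 5157, payload = 1346 bytes
Segment 3: SEQ = 6503, payload = 626 bytes
Segment 4: SEQ = 7129, payload = 1385 bytes
Segment 5: SEQ = 8514, payload = 483 bytes
SEQ of segment 5 = 4984 + 173 + 1346 + 626 + 1385 = 8514

8514


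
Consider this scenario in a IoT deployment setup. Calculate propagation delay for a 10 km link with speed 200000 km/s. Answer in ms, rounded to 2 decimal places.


Given: distance = 10 km, speed = 200000 km/s
Delay = distance / speed = 10 / 200000 seconds
Delay in ms = 10 * 1000 / 200000
Delay = 0.0500 ms
Rounded to 2 dp = 0.05 ms

0.05


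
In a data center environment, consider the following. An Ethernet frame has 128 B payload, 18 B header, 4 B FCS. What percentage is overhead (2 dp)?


Given: payload = 128 B, header = 18 B, trailer = 4 B
Overhead bytes = header + trailer = 18 + 4 = 22
Total frame = payload + overhead = 128 + 22 = 150
Overhead % = 22 / 150 * 100 = 14.6667% -> 14.67% (2 dp)

14.67


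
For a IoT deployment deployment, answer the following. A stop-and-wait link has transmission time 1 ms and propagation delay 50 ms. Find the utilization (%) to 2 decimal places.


Given: Ttrans = 1 ms, Tprop = 50 ms
RTT = 2 * Tprop = 2 * 50 = 100 ms
U = Ttrans / (Ttrans + RTT)
U = 1 / (1 + 100)
U = 1 / 101 = 0.009901
U% = 0.99%

0.99


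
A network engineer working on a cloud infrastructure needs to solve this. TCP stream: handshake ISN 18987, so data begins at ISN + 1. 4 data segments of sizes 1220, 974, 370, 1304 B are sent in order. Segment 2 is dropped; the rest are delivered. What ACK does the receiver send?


SYN uses sequence number 18987; first data byte = ISN + 1 = 18988.
Segment 1: SEQ = 18988, len = 1220 B, covers [18988, 20207]
Segment 2: SEQ = 20208, len = 974 B, covers [20208, 21181] [LOST]
Segment 3: SEQ = 21182, len = 370 B, covers [21182, 21551]
Segment 4: SEQ = 21552, len = 1304 B, covers [21552, 22855]
In-order data received: bytes [18988, 20207] (segments 1..1).
Segment 2 missing -> gap begins at byte 20208; later segments buffered out of order.
Cumulative ACK = next expected in-order byte = 18988 + 1220 = 20208

20208


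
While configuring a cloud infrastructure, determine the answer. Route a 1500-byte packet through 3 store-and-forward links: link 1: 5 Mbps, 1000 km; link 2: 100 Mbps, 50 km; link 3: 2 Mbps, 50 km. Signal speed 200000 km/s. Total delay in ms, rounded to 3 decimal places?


Packet = 1500 bytes = 12000 bits. Store-and-forward: sum (t_trans + t_prop) per link.
Link 1: t_trans = 12000/(5*10^6) s = 2.4000 ms; t_prop = 1000/200000 s = 5.0000 ms; subtotal = 7.4000 ms
Link 2: t_trans = 12000/(100*10^6) s = 0.1200 ms; t_prop = 50/200000 s = 0.2500 ms; subtotal = 0.3700 ms
Link 3: t_trans = 12000/(2*10^6) s = 6.0000 ms; t_prop = 50/200000 s = 0.2500 ms; subtotal = 6.2500 ms
End-to-end = 7.4000 + 0.3700 + 6.2500 = 14.0200 ms -> 14.020 ms (3 dp)

14.020


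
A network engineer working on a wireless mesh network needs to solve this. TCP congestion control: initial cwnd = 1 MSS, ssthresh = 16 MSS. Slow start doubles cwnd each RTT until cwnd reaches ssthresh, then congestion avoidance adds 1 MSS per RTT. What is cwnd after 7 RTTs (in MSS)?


RTT 0: cwnd = 1 MSS (initial)
RTT 1: cwnd = 2 MSS (slow start, doubled)
RTT 2: cwnd = 4 MSS (slow start, doubled)
RTT 3: cwnd = 8 MSS (slow start, doubled)
RTT 4: cwnd = 16 MSS (slow start, doubled)
RTT 5: cwnd = 17 MSS (congestion avoidance, +1)
RTT 6: cwnd = 18 MSS (congestion avoidance, +1)
RTT 7: cwnd = 19 MSS (congestion avoidance, +1)

19


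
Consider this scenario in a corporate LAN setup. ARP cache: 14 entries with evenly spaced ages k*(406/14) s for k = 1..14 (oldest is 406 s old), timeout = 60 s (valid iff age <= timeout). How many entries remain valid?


Ages are k * 406/14 s for k = 1..14 (spacing = 29.0000 s).
Entry k is valid iff k * 406/14 <= 60 iff k <= 14 * 60 / 406 = 2.0690
n_valid = floor(2.0690) = 2
(n_stale = 14 - 2 = 12)

2


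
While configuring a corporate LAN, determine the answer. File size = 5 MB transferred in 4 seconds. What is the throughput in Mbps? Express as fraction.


Given: file = 5 MB, time = 4 s
File in Mb = 5 * 8 = 40 Mb
Throughput = 40 / 4 Mbps
Throughput = 10 Mbps

10


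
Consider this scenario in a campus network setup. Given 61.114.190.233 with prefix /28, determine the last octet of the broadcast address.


Given: IP = 61.114.190.233, prefix = /28
Host bits = 32 - 28 = 4
Network last octet = 233 AND mask = 224
Host part size = 2^4 - 1 = 15
Broadcast last octet = 224 OR 15 = 239

239


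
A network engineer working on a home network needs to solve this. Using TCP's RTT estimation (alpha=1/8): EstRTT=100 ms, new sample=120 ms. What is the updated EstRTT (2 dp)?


Given: EstRTT = 100 ms, SampleRTT = 120 ms, alpha = 1/8
New EstRTT = (1 - alpha) * EstRTT + alpha * SampleRTT
(7/8) * 100 = 87.5
(1/8) * 120 = 15
New EstRTT = 87.5 + 15 = 102.5 ms -> 102.50 ms (2 dp)

102.50


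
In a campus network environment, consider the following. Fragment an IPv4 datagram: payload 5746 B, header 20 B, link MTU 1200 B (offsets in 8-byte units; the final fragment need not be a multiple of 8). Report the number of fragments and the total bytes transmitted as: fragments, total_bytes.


Max data per non-final fragment = floor((MTU - header)/8)*8 = floor((1200 - 20)/8)*8 = floor(1180/8)*8 = 1176 B
Final fragment needs no 8-byte alignment: it can carry up to MTU - header = 1180 B
Non-final fragments needed = ceil((payload - 1180) / 1176) = ceil(4566/1176) = ceil(3.8827) = 4
Number of fragments = 4 + 1 = 5
Fragment sizes (data): 4 * 1176 B + 1042 B (last, 1042 <= 1180 OK)
Total bytes sent = payload + n_frags * header = 5746 + 5*20 = 5746 + 100 = 5846 B

5, 5846


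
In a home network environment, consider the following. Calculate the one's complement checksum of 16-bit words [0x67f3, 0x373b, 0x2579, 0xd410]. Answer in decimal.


Given words: [0x67f3, 0x373b, 0x2579, 0xd410]
Step 1: Sum all words
Raw sum = 26611 + 14139 + 9593 + 54288 = 104631
Step 2: Fold carry: (39095 + 1) = 39096
One's complement = ~39096 & 0xFFFF = 26439

26439


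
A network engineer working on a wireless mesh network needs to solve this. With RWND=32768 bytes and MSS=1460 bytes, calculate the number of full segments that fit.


Given: RWND = 32768 bytes, MSS = 1460 bytes
Full segments = floor(RWND / MSS)
Full segments = floor(32768 / 1460)
Full segments = floor(22.4438) = 22

22


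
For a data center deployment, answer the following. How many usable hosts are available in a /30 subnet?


Given: subnet mask /30
Host bits = 32 - 30 = 2
Total addresses = 2^2 = 4
Usable hosts = 4 - 2 (network + broadcast) = 2

2


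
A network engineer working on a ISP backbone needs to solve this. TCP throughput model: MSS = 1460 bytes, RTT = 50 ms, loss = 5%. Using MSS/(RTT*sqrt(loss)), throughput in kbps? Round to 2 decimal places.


Given: MSS = 1460 bytes, RTT = 50 ms, loss = 5%
RTT in seconds = 50 / 1000 = 0.05
Loss rate = 5% = 0.05
sqrt(loss) = sqrt(0.05) = 0.223606797750
Throughput (bytes/s) = 1460 / (0.05 * 0.223606797750) = 130586.3699
Throughput (kbps) = 130586.3699 * 8 / 1000 = 1044.690959 -> 1044.69 kbps (2 dp)

1044.69


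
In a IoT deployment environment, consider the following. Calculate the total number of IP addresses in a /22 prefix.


Given: CIDR prefix /22
Host bits = 32 - 22 = 10
Total addresses = 2^10 = 1024

1024


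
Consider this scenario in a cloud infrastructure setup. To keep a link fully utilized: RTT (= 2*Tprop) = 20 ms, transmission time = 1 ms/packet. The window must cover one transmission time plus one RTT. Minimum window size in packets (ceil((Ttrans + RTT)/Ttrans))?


Given: Ttrans = 1 ms, RTT = 20 ms (= 2 * Tprop, Tprop = 10 ms)
Time until first ACK returns = Ttrans + RTT = 1 + 20 = 21 ms
Need W * Ttrans >= Ttrans + RTT  ->  W >= (Ttrans + RTT) / Ttrans
(Ttrans + RTT) / Ttrans = 21 / 1 = 21
W_min = ceil(21) = 21

21


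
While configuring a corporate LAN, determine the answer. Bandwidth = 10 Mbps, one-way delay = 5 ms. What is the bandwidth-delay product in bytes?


Given: bandwidth = 10 Mbps, delay = 5 ms
BDP in bits = 10 * 10^6 * 5 / 1000
BDP in bits = 50000
BDP in bytes = 50000 / 8 = 6250

6250


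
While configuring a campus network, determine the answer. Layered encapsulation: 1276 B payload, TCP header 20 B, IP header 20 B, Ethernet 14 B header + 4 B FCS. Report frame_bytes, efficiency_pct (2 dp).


TCP segment = 1276 + 20 = 1296 B
IP packet = 1296 + 20 = 1316 B
Ethernet frame = 1316 + 14 + 4 = 1334 B
Efficiency = app / frame = 1276 / 1334 = 0.956522 = 95.6522% -> 95.65% (2 dp)

1334, 95.65


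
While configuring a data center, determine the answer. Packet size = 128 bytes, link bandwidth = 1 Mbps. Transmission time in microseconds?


Given: packet = 128 bytes, bandwidth = 1 Mbps
Packet in bits = 128 * 8 = 1024 bits
Bandwidth = 1 * 10^6 = 1000000 bps
Time = 1024 / 1000000 seconds
Time in us = 1024 * 10^6 / 1000000 = 1024

1024


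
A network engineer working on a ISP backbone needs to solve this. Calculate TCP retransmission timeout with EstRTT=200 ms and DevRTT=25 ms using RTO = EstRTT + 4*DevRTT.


Given: EstRTT = 200 ms, DevRTT = 25 ms
Timeout = EstRTT + 4 * DevRTT
4 * DevRTT = 4 * 25 = 100
Timeout = 200 + 100 = 300 ms

300


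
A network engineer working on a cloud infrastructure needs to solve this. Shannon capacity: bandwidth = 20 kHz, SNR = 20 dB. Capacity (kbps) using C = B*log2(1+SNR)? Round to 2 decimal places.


Given: B = 20 kHz, SNR = 20 dB
SNR linear = 10^(20/10) = 100
1 + SNR = 101
log2(101) = 6.6582114828
C = 20 * 1000 * 6.6582114828 = 133164.2297 bps
C = 133.164230 kbps -> 133.16 kbps (2 dp)

133.16


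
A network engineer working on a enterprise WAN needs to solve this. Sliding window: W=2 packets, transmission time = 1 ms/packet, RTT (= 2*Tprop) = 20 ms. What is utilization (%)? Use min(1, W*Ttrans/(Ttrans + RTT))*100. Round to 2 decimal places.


Given: W = 2, Ttrans = 1 ms, RTT = 20 ms (= 2 * Tprop, Tprop = 10 ms)
Cycle time = Ttrans + RTT = 1 + 20 = 21 ms (first packet sent until its ACK returns)
W * Ttrans = 2 * 1 = 2 ms of sending per cycle
W * Ttrans / (Ttrans + RTT) = 2 / 21 = 0.095238
U = min(1, 0.095238) = 0.095238
U% = 9.52%

9.52


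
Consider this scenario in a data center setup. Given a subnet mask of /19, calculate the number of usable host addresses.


Given: subnet mask /19
Host bits = 32 - 19 = 13
Total addresses = 2^13 = 8192
Usable hosts = 8192 - 2 (network + broadcast) = 8190

8190


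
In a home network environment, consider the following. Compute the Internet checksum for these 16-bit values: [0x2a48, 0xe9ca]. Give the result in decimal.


Given words: [0x2a48, 0xe9ca]
Step 1: Sum all words
Raw sum = 10824 + 59850 = 70674
Step 2: Fold carry: (5138 + 1) = 5139
One's complement = ~5139 & 0xFFFF = 60396

60396


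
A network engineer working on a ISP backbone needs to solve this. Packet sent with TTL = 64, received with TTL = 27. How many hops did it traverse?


Given: initial TTL = 64, received TTL = 27
Hops = initial TTL - received TTL
Hops = 64 - 27 = 37

37


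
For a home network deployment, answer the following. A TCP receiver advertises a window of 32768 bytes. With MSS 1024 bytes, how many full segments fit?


Given: RWND = 32768 bytes, MSS = 1024 bytes
Full segments = floor(RWND / MSS)
Full segments = floor(32768 / 1024)
Full segments = floor(32.0) = 32

32


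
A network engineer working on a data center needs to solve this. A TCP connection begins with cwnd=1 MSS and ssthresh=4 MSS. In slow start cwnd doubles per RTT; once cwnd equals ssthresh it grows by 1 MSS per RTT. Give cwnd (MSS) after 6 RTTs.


RTT 0: cwnd = 1 MSS (initial)
RTT 1: cwnd = 2 MSS (slow start, doubled)
RTT 2: cwnd = 4 MSS (slow start, doubled)
RTT 3: cwnd = 5 MSS (congestion avoidance, +1)
RTT 4: cwnd = 6 MSS (congestion avoidance, +1)
RTT 5: cwnd = 7 MSS (congestion avoidance, +1)
RTT 6: cwnd = 8 MSS (congestion avoidance, +1)

8


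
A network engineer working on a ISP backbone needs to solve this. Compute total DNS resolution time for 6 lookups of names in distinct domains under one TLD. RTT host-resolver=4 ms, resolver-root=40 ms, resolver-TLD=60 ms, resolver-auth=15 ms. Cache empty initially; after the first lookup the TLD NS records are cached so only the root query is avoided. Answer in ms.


Lookup 1 (cold cache): local + root + TLD + auth = 4 + 40 + 60 + 15 = 119 ms
Lookups 2..6 (TLD NS cached -> skip root; new domain -> still ask TLD and auth): local + TLD + auth = 4 + 60 + 15 = 79 ms each
Remaining 5 lookups: 5 * 79 = 395 ms
Total = 119 + 395 = 514 ms

514


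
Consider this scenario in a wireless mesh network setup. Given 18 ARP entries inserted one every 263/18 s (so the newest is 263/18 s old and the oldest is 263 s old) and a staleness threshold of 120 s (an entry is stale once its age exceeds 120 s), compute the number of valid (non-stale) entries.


Ages are k * 263/18 s for k = 1..18 (spacing = 14.6111 s).
Entry k is valid iff k * 263/18 <= 120 iff k <= 18 * 120 / 263 = 8.2129
n_valid = floor(8.2129) = 8
(n_stale = 18 - 8 = 10)

8


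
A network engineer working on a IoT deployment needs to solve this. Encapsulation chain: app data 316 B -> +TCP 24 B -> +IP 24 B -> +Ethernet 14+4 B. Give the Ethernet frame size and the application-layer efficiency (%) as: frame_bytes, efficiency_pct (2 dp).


TCP segment = 316 + 24 = 340 B
IP packet = 340 + 24 = 364 B
Ethernet frame = 364 + 14 + 4 = 382 B
Efficiency = app / frame = 316 / 382 = 0.827225 = 82.7225% -> 82.72% (2 dp)

382, 82.72


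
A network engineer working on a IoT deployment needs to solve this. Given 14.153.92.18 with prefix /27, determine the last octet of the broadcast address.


Given: IP = 14.153.92.18, prefix = /27
Host bits = 32 - 27 = 5
Network last octet = 18 AND mask = 0
Host part size = 2^5 - 1 = 31
Broadcast last octet = 0 OR 31 = 31

31


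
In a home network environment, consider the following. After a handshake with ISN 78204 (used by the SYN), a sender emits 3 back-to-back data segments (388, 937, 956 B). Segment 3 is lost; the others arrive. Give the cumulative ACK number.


SYN uses sequence number 78204; first data byte = ISN + 1 = 78205.
Segment 1: SEQ = 78205, len = 388 B, covers [78205, 78592]
Segment 2: SEQ = 78593, len = 937 B, covers [78593, 79529]
Segment 3: SEQ = 79530, len = 956 B, covers [79530, 80485] [LOST]
In-order data received: bytes [78205, 79529] (segments 1..2).
Segment 3 missing -> gap begins at byte 79530.
Cumulative ACK = next expected in-order byte = 78205 + 388 + 937 = 79530

79530


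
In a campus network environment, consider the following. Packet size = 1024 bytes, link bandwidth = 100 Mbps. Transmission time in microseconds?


Given: packet = 1024 bytes, bandwidth = 100 Mbps
Packet in bits = 1024 * 8 = 8192 bits
Bandwidth = 100 * 10^6 = 100000000 bps
Time = 8192 / 100000000 seconds
Time in us = 8192 * 10^6 / 100000000 = 81.92

81.92


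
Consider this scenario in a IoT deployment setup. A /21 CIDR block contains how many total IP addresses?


Given: CIDR prefix /21
Host bits = 32 - 21 = 11
Total addresses = 2^11 = 2048

2048


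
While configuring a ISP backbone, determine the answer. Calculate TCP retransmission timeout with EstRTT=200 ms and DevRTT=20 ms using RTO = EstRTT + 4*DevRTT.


Given: EstRTT = 200 ms, DevRTT = 20 ms
Timeout = EstRTT + 4 * DevRTT
4 * DevRTT = 4 * 20 = 80
Timeout = 200 + 80 = 280 ms

280


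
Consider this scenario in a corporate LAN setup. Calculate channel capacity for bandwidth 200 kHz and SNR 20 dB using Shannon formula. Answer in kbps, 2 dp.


Given: B = 200 kHz, SNR = 20 dB
SNR linear = 10^(20/10) = 100
1 + SNR = 101
log2(101) = 6.6582114828
C = 200 * 1000 * 6.6582114828 = 1331642.2966 bps
C = 1331.642297 kbps -> 1331.64 kbps (2 dp)

1331.64


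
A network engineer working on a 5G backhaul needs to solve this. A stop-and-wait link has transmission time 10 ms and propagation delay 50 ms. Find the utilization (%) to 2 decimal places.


Given: Ttrans = 10 ms, Tprop = 50 ms
RTT = 2 * Tprop = 2 * 50 = 100 ms
U = Ttrans / (Ttrans + RTT)
U = 10 / (10 + 100)
U = 10 / 110 = 0.090909
U% = 9.09%

9.09


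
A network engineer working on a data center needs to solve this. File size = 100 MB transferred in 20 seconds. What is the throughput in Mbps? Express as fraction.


Given: file = 100 MB, time = 20 s
File in Mb = 100 * 8 = 800 Mb
Throughput = 800 / 20 Mbps
Throughput = 40 Mbps

40


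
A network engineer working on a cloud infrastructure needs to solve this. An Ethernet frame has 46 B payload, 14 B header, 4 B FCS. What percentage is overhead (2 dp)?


Given: payload = 46 B, header = 14 B, trailer = 4 B
Overhead bytes = header + trailer = 14 + 4 = 18
Total frame = payload + overhead = 46 + 18 = 64
Overhead % = 18 / 64 * 100 = 28.1250% -> 28.13% (2 dp)

28.13


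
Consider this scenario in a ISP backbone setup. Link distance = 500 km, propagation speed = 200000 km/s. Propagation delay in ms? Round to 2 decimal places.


Given: distance = 500 km, speed = 200000 km/s
Delay = distance / speed = 500 / 200000 seconds
Delay in ms = 500 * 1000 / 200000
Delay = 2.5000 ms
Rounded to 2 dp = 2.50 ms

2.50
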